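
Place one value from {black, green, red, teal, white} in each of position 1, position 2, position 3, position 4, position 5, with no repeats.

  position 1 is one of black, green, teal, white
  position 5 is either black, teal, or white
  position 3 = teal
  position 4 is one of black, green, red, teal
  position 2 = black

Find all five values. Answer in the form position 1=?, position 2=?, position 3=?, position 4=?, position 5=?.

position 2's domain is down to {black}, so position 2 = black. Remove black from position 1, position 4, position 5.
position 3 has just one choice, so position 3 = teal. So position 1, position 4, position 5 can't be teal.
position 5 must be white (only option left). Remove white from position 1.
position 1's domain is down to {green}, so position 1 = green. Remove green from position 4.
position 4 must be red (only option left).

position 1=green, position 2=black, position 3=teal, position 4=red, position 5=white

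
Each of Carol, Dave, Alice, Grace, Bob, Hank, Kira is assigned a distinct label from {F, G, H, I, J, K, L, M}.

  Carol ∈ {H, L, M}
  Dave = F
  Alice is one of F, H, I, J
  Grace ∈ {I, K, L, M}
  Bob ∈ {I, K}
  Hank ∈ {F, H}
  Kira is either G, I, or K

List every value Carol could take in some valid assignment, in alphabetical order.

Dave's domain is down to {F}, so Dave = F. Remove F from Alice, Hank.
Hank has just one choice, so Hank = H. So Carol, Alice can't be H.
No further eliminations apply; Carol can still be any of L, M.

L, M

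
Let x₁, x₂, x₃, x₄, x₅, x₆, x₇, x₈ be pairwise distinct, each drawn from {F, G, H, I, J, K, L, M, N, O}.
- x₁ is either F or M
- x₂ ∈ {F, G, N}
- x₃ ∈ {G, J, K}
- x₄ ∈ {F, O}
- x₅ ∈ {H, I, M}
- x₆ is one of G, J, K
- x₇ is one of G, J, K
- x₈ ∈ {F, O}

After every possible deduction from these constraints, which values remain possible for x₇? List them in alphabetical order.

G, J, K

The 2 variables x₄ and x₈ are confined to {F, O}, which locks those values in; drop them from x₁, x₂.
x₁ has just one choice, so x₁ = M. Strike M from x₅.
x₃, x₆, x₇ between them cover only {G, J, K} — a naked triple. Remove those values from x₂.
That leaves x₂ = N.
No further eliminations apply; x₇ can still be any of G, J, K.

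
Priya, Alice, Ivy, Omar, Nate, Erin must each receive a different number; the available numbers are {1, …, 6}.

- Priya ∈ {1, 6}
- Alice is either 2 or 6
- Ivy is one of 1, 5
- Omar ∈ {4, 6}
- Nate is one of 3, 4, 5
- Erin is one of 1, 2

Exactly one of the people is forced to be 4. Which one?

Omar

The 6 variables draw from only 6 values {1, 2, 3, 4, 5, 6}, so each is used; only Nate can be 3, hence Nate = 3.
Among the 5 still-open variables, 4 fits only Omar (and all 5 values in {1, 2, 4, 5, 6} must be used), so Omar = 4.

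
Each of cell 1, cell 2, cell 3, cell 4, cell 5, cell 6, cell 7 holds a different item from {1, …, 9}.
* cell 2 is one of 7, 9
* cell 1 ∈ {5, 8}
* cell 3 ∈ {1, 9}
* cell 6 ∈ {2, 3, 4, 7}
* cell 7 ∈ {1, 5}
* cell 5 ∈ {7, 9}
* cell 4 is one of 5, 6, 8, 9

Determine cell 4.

cell 2 and cell 5 share exactly the 2 values {7, 9}; by pigeonhole those values go to them, so strike 7, 9 from cell 3, cell 4, cell 6.
cell 3 has just one choice, so cell 3 = 1. Eliminate 1 elsewhere: cell 7.
cell 7 has just one choice, so cell 7 = 5. So cell 1, cell 4 can't be 5.
cell 1 has just one choice, so cell 1 = 8. Eliminate 8 elsewhere: cell 4.
So cell 4 = 6.

6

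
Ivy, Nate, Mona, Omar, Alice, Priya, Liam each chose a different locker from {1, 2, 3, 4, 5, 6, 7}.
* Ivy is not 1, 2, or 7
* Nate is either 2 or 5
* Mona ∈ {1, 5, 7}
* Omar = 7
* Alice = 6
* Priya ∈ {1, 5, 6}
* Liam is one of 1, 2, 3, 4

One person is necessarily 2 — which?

Nate

Omar's domain is down to {7}, so Omar = 7. Remove 7 from Mona.
Alice's domain is down to {6}, so Alice = 6. So Ivy, Priya can't be 6.
Mona and Priya share exactly the 2 values {1, 5}; by pigeonhole those values go to them, so strike 1, 5 from Ivy, Nate, Liam.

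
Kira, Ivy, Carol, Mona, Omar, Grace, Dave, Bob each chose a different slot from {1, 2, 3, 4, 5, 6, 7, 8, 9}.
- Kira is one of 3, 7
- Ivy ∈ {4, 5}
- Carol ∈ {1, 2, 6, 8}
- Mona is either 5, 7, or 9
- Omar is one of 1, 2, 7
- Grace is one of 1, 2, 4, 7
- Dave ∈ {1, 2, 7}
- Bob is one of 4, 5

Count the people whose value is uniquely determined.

2

Ivy and Bob share exactly the 2 values {4, 5}; by pigeonhole those values go to them, so strike 4, 5 from Mona, Grace.
Omar, Grace, Dave between them cover only {1, 2, 7} — a naked triple. Remove those values from Kira, Carol, Mona.
Kira's domain is down to {3}, so Kira = 3.
That leaves Mona = 9.
Determined: Kira=3, Mona=9. The other people each still have more than one consistent value. That makes 2.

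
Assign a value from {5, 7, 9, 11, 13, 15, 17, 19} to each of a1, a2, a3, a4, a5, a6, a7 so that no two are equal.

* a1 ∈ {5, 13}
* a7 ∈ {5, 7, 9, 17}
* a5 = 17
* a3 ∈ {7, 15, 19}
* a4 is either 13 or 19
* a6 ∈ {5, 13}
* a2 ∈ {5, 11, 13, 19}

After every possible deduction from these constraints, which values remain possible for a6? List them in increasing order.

a5 has just one choice, so a5 = 17. Strike 17 from a7.
The 2 variables a1 and a6 are confined to {5, 13}, which locks those values in; drop them from a2, a4, a7.
That leaves a4 = 19. Eliminate 19 elsewhere: a2, a3.
a2 must be 11 (only option left).
No further eliminations apply; a6 can still be any of 5, 13.

5, 13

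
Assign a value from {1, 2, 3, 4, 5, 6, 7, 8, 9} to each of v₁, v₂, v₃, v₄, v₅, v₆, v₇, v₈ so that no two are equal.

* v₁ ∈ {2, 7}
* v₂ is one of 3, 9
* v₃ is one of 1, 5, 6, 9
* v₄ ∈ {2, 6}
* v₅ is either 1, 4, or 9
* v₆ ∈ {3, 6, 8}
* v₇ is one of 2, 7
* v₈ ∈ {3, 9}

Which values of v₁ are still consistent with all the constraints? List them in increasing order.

v₁ and v₇ between them cover only {2, 7} — a naked pair. Remove those values from v₄.
That leaves v₄ = 6. Strike 6 from v₃, v₆.
v₂ and v₈ between them cover only {3, 9} — a naked pair. Remove those values from v₃, v₅, v₆.
v₆'s domain is down to {8}, so v₆ = 8.
No further eliminations apply; v₁ can still be any of 2, 7.

2, 7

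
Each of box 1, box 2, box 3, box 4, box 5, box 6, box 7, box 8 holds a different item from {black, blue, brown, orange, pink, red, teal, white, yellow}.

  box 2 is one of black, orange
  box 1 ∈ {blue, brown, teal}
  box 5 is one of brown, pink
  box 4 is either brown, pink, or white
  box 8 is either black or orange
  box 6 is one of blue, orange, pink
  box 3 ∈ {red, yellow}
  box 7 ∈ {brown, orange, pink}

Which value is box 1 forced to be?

box 2 and box 8 between them cover only {black, orange} — a naked pair. Remove those values from box 6, box 7.
box 5 and box 7 share exactly the 2 values {brown, pink}; by pigeonhole those values go to them, so strike brown, pink from box 1, box 4, box 6.
box 4 must be white (only option left).
box 6 has just one choice, so box 6 = blue. Eliminate blue elsewhere: box 1.
So box 1 = teal.

teal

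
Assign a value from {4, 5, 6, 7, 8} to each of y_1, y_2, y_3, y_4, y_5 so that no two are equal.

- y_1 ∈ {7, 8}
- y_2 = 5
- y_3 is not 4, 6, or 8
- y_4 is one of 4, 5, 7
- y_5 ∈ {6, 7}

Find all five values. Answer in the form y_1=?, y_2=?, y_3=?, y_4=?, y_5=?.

y_2 must be 5 (only option left). Remove 5 from y_3, y_4.
y_3 has just one choice, so y_3 = 7. So y_1, y_4, y_5 can't be 7.
That leaves y_4 = 4.
y_5 has just one choice, so y_5 = 6.
That leaves y_1 = 8.

y_1=8, y_2=5, y_3=7, y_4=4, y_5=6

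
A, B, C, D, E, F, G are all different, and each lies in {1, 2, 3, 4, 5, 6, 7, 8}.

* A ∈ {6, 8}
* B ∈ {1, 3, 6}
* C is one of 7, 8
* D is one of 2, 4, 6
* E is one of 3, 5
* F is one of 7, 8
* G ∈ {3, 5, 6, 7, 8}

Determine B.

1

The 2 variables C and F are confined to {7, 8}, which locks those values in; drop them from A, G.
A has just one choice, so A = 6. Strike 6 from B, D, G.
E and G between them cover only {3, 5} — a naked pair. Remove those values from B.
So B = 1.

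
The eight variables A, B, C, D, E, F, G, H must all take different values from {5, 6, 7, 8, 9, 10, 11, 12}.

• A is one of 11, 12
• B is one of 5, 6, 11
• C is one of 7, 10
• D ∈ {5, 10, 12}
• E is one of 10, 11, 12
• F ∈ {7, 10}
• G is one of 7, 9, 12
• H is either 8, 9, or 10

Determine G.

9

The 8 variables together cover exactly {5, 6, 7, 8, 9, 10, 11, 12} — 8 values for 8 variables — and 6 appears only in B's list, so B = 6.
The 7 still-open variables together cover exactly {5, 7, 8, 9, 10, 11, 12} — 7 values for 7 variables — and 5 appears only in D's list, so D = 5.
The 6 still-open variables together cover exactly {7, 8, 9, 10, 11, 12} — 6 values for 6 variables — and 8 appears only in H's list, so H = 8.
The 5 still-open variables draw from only 5 values {7, 9, 10, 11, 12}, so each is used; only G can be 9, hence G = 9.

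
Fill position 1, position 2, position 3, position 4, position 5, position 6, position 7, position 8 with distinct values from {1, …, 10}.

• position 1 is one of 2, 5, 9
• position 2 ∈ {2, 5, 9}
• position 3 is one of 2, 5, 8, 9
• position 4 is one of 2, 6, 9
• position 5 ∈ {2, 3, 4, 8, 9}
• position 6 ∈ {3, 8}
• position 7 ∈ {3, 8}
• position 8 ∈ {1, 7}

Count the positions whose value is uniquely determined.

position 6 and position 7 between them cover only {3, 8} — a naked pair. Remove those values from position 3, position 5.
position 1, position 2, position 3 share exactly the 3 values {2, 5, 9}; by pigeonhole those values go to them, so strike 2, 5, 9 from position 4, position 5.
position 4's domain is down to {6}, so position 4 = 6.
position 5 has just one choice, so position 5 = 4.
Determined: position 4=6, position 5=4. The other positions each still have more than one consistent value. That makes 2.

2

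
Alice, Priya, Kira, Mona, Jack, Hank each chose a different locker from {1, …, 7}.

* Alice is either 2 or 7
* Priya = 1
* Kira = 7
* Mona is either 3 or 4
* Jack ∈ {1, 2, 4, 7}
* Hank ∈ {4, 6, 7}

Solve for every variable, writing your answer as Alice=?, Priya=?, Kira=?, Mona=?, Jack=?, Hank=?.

Alice=2, Priya=1, Kira=7, Mona=3, Jack=4, Hank=6

Priya's domain is down to {1}, so Priya = 1. Remove 1 from Jack.
Kira has just one choice, so Kira = 7. So Alice, Jack, Hank can't be 7.
Alice must be 2 (only option left). Strike 2 from Jack.
Jack must be 4 (only option left). Strike 4 from Mona, Hank.
Hank must be 6 (only option left).
Mona's domain is down to {3}, so Mona = 3.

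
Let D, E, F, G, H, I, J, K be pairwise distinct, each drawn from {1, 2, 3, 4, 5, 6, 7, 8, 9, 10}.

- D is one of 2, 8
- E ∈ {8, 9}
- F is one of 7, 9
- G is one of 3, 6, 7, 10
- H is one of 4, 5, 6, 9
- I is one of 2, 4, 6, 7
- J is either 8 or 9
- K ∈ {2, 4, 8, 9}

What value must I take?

E and J share exactly the 2 values {8, 9}; by pigeonhole those values go to them, so strike 8, 9 from D, F, H, K.
D has just one choice, so D = 2. Eliminate 2 elsewhere: I, K.
F's domain is down to {7}, so F = 7. Eliminate 7 elsewhere: G, I.
K must be 4 (only option left). Eliminate 4 elsewhere: H, I.
So I = 6.

6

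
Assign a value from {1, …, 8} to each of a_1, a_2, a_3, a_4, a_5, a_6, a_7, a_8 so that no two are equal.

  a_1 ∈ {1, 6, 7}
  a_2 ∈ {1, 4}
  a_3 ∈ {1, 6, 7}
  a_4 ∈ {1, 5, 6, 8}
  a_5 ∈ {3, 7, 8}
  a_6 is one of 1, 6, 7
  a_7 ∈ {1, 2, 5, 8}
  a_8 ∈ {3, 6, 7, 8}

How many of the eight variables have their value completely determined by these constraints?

Among the 8 variables, 2 fits only a_7 (and all 8 values in {1, 2, 3, 4, 5, 6, 7, 8} must be used), so a_7 = 2.
The 7 still-open variables together cover exactly {1, 3, 4, 5, 6, 7, 8} — 7 values for 7 variables — and 4 appears only in a_2's list, so a_2 = 4.
The 6 still-open variables together cover exactly {1, 3, 5, 6, 7, 8} — 6 values for 6 variables — and 5 appears only in a_4's list, so a_4 = 5.
The 3 variables a_1, a_3, a_6 are confined to {1, 6, 7}, which locks those values in; drop them from a_5, a_8.
Determined: a_2=4, a_4=5, a_7=2. The other variables each still have more than one consistent value. That makes 3.

3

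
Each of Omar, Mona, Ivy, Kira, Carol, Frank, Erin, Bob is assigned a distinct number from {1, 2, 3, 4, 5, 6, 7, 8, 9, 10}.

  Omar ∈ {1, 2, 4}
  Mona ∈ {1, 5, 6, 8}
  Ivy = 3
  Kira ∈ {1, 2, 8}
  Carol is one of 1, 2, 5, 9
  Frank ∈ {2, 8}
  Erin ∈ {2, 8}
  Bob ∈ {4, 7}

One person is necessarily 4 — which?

Omar

Ivy's domain is down to {3}, so Ivy = 3.
The 2 variables Frank and Erin are confined to {2, 8}, which locks those values in; drop them from Omar, Mona, Kira, Carol.
Kira's domain is down to {1}, so Kira = 1. Strike 1 from Omar, Mona, Carol.
So 4 goes to Omar.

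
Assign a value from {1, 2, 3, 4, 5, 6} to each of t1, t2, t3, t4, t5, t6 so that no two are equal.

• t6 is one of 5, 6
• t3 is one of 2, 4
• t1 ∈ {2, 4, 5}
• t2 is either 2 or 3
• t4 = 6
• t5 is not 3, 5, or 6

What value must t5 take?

1

t4 must be 6 (only option left). Strike 6 from t6.
t6 has just one choice, so t6 = 5. So t1 can't be 5.
The 4 still-open variables draw from only 4 values {1, 2, 3, 4}, so each is used; only t5 can be 1, hence t5 = 1.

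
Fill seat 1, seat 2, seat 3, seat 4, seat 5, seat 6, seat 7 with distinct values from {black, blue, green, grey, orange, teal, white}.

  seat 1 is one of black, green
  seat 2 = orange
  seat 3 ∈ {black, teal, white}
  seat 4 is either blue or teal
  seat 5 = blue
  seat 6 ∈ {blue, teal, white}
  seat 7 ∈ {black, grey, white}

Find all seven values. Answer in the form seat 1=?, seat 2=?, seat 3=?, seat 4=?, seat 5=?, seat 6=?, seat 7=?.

seat 2 has just one choice, so seat 2 = orange.
seat 5 must be blue (only option left). Strike blue from seat 4, seat 6.
That leaves seat 4 = teal. Strike teal from seat 3, seat 6.
seat 6 has just one choice, so seat 6 = white. Strike white from seat 3, seat 7.
seat 3 must be black (only option left). Eliminate black elsewhere: seat 1, seat 7.
seat 7 must be grey (only option left).
seat 1 has just one choice, so seat 1 = green.

seat 1=green, seat 2=orange, seat 3=black, seat 4=teal, seat 5=blue, seat 6=white, seat 7=grey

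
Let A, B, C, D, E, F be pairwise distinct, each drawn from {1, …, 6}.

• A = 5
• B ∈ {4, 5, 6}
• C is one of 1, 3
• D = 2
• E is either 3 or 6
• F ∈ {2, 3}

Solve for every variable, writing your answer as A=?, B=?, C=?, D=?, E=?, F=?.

A=5, B=4, C=1, D=2, E=6, F=3

A's domain is down to {5}, so A = 5. Strike 5 from B.
D has just one choice, so D = 2. Strike 2 from F.
F's domain is down to {3}, so F = 3. Remove 3 from C, E.
C's domain is down to {1}, so C = 1.
E's domain is down to {6}, so E = 6. Remove 6 from B.
B has just one choice, so B = 4.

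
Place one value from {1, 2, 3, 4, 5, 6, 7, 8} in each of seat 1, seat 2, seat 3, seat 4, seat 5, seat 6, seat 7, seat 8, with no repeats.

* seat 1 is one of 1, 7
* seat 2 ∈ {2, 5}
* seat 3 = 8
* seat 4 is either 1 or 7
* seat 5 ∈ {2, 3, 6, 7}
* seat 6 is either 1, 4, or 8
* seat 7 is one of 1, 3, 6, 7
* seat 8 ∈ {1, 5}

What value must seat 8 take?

seat 3 has just one choice, so seat 3 = 8. Remove 8 from seat 6.
The 7 still-open variables together cover exactly {1, 2, 3, 4, 5, 6, 7} — 7 values for 7 variables — and 4 appears only in seat 6's list, so seat 6 = 4.
seat 1 and seat 4 share exactly the 2 values {1, 7}; by pigeonhole those values go to them, so strike 1, 7 from seat 5, seat 7, seat 8.
So seat 8 = 5.

5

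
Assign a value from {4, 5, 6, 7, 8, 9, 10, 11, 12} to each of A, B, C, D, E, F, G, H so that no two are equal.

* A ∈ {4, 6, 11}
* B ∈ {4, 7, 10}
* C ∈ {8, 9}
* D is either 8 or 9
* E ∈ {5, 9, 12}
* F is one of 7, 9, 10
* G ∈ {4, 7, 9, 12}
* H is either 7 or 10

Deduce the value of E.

5

C and D between them cover only {8, 9} — a naked pair. Remove those values from E, F, G.
F and H share exactly the 2 values {7, 10}; by pigeonhole those values go to them, so strike 7, 10 from B, G.
B must be 4 (only option left). Eliminate 4 elsewhere: A, G.
G has just one choice, so G = 12. Remove 12 from E.
So E = 5.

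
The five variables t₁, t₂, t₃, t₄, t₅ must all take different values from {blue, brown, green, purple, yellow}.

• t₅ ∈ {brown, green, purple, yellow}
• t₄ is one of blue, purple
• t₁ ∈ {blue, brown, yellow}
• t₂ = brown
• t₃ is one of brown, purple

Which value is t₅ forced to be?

t₂ has just one choice, so t₂ = brown. So t₁, t₃, t₅ can't be brown.
t₃ has just one choice, so t₃ = purple. Eliminate purple elsewhere: t₄, t₅.
t₄'s domain is down to {blue}, so t₄ = blue. Eliminate blue elsewhere: t₁.
t₁ must be yellow (only option left). Strike yellow from t₅.
So t₅ = green.

green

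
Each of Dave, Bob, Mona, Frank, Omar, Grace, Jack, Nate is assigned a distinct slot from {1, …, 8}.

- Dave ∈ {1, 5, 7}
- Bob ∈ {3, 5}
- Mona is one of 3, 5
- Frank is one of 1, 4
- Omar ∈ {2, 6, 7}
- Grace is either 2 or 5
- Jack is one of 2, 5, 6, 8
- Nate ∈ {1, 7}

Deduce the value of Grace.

2

The 8 variables together cover exactly {1, 2, 3, 4, 5, 6, 7, 8} — 8 values for 8 variables — and 4 appears only in Frank's list, so Frank = 4.
The 7 still-open variables together cover exactly {1, 2, 3, 5, 6, 7, 8} — 7 values for 7 variables — and 8 appears only in Jack's list, so Jack = 8.
The 6 still-open variables draw from only 6 values {1, 2, 3, 5, 6, 7}, so each is used; only Omar can be 6, hence Omar = 6.
The 5 still-open variables draw from only 5 values {1, 2, 3, 5, 7}, so each is used; only Grace can be 2, hence Grace = 2.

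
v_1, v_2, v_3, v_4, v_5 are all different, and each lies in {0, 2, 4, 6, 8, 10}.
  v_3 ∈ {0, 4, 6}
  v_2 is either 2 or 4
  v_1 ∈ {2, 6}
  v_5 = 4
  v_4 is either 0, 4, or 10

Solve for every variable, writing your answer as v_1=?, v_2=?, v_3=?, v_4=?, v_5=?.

v_5's domain is down to {4}, so v_5 = 4. Strike 4 from v_2, v_3, v_4.
v_2 must be 2 (only option left). Eliminate 2 elsewhere: v_1.
v_1 has just one choice, so v_1 = 6. Remove 6 from v_3.
v_3 has just one choice, so v_3 = 0. Strike 0 from v_4.
That leaves v_4 = 10.

v_1=6, v_2=2, v_3=0, v_4=10, v_5=4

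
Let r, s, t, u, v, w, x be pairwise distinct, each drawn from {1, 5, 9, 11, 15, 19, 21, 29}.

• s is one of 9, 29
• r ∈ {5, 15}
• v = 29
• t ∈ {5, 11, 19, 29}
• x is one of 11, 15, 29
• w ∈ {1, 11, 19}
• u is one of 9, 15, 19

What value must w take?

1

v must be 29 (only option left). Eliminate 29 elsewhere: s, t, x.
s must be 9 (only option left). So u can't be 9.
The 5 still-open variables draw from only 5 values {1, 5, 11, 15, 19}, so each is used; only w can be 1, hence w = 1.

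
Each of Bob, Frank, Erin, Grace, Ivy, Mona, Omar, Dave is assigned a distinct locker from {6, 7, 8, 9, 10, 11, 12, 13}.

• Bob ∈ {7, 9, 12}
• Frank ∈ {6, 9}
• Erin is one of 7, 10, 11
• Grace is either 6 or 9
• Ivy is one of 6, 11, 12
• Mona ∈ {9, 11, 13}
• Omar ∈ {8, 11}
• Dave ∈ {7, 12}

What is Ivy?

11

Among the 8 variables, 8 fits only Omar (and all 8 values in {6, 7, 8, 9, 10, 11, 12, 13} must be used), so Omar = 8.
The 7 still-open variables together cover exactly {6, 7, 9, 10, 11, 12, 13} — 7 values for 7 variables — and 10 appears only in Erin's list, so Erin = 10.
The 6 still-open variables draw from only 6 values {6, 7, 9, 11, 12, 13}, so each is used; only Mona can be 13, hence Mona = 13.
The 5 still-open variables draw from only 5 values {6, 7, 9, 11, 12}, so each is used; only Ivy can be 11, hence Ivy = 11.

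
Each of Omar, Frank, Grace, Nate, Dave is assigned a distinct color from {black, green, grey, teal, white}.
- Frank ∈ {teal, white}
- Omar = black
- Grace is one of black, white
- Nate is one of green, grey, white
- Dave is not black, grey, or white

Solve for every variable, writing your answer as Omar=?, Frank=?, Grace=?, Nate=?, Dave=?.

Omar=black, Frank=teal, Grace=white, Nate=grey, Dave=green

Omar must be black (only option left). Strike black from Grace.
That leaves Grace = white. Remove white from Frank, Nate.
Frank has just one choice, so Frank = teal. Eliminate teal elsewhere: Dave.
Dave has just one choice, so Dave = green. Strike green from Nate.
Nate must be grey (only option left).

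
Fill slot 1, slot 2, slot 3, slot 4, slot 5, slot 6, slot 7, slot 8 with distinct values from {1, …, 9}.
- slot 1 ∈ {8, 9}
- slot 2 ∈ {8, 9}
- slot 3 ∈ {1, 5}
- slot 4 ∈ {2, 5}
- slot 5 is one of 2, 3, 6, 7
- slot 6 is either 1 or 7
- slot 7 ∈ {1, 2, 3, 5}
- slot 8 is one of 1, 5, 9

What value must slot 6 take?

7

Among the 8 variables, 6 fits only slot 5 (and all 8 values in {1, 2, 3, 5, 6, 7, 8, 9} must be used), so slot 5 = 6.
The 7 still-open variables draw from only 7 values {1, 2, 3, 5, 7, 8, 9}, so each is used; only slot 7 can be 3, hence slot 7 = 3.
Among the 6 still-open variables, 2 fits only slot 4 (and all 6 values in {1, 2, 5, 7, 8, 9} must be used), so slot 4 = 2.
The 5 still-open variables together cover exactly {1, 5, 7, 8, 9} — 5 values for 5 variables — and 7 appears only in slot 6's list, so slot 6 = 7.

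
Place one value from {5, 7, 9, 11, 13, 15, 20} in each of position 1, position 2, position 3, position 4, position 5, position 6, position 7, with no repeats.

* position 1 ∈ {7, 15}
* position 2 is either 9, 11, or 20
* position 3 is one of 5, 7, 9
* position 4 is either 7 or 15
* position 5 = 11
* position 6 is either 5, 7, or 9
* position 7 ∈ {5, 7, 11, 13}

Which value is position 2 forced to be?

position 5's domain is down to {11}, so position 5 = 11. Strike 11 from position 2, position 7.
The 6 still-open variables draw from only 6 values {5, 7, 9, 13, 15, 20}, so each is used; only position 7 can be 13, hence position 7 = 13.
The 5 still-open variables together cover exactly {5, 7, 9, 15, 20} — 5 values for 5 variables — and 20 appears only in position 2's list, so position 2 = 20.

20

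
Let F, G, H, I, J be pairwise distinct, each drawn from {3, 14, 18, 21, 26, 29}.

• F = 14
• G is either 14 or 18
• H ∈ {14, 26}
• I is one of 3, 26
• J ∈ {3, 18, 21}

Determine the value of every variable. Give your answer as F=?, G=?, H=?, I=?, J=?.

F's domain is down to {14}, so F = 14. Strike 14 from G, H.
G has just one choice, so G = 18. So J can't be 18.
That leaves H = 26. Eliminate 26 elsewhere: I.
That leaves I = 3. Remove 3 from J.
J has just one choice, so J = 21.

F=14, G=18, H=26, I=3, J=21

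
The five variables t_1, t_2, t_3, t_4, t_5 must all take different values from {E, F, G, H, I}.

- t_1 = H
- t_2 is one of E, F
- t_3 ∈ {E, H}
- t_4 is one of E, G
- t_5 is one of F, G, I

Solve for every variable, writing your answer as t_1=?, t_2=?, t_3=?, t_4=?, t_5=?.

t_1=H, t_2=F, t_3=E, t_4=G, t_5=I

t_1's domain is down to {H}, so t_1 = H. Remove H from t_3.
t_3 must be E (only option left). So t_2, t_4 can't be E.
That leaves t_4 = G. Strike G from t_5.
t_2 has just one choice, so t_2 = F. Remove F from t_5.
That leaves t_5 = I.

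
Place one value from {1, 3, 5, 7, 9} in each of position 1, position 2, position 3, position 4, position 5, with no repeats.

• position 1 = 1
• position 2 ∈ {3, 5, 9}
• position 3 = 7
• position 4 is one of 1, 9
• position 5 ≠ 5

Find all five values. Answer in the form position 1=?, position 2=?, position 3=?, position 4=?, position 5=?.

position 1=1, position 2=5, position 3=7, position 4=9, position 5=3

position 1's domain is down to {1}, so position 1 = 1. So position 4, position 5 can't be 1.
That leaves position 3 = 7. Strike 7 from position 5.
position 4's domain is down to {9}, so position 4 = 9. Remove 9 from position 2, position 5.
position 5 has just one choice, so position 5 = 3. Remove 3 from position 2.
position 2's domain is down to {5}, so position 2 = 5.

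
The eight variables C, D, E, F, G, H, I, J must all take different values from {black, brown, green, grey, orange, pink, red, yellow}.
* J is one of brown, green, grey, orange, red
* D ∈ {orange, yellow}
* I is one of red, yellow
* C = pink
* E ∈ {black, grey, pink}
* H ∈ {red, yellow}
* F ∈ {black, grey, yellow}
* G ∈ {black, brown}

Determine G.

C must be pink (only option left). Eliminate pink elsewhere: E.
Among the 7 still-open variables, green fits only J (and all 7 values in {black, brown, green, grey, orange, red, yellow} must be used), so J = green.
Among the 6 still-open variables, brown fits only G (and all 6 values in {black, brown, grey, orange, red, yellow} must be used), so G = brown.

brown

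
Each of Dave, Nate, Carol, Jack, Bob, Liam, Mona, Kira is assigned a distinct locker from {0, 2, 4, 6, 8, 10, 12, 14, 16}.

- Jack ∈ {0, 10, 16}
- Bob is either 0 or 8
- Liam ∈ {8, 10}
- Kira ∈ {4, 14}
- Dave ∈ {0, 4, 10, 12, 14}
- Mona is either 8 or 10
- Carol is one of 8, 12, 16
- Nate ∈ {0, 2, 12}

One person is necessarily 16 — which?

Jack

The 8 variables together cover exactly {0, 2, 4, 8, 10, 12, 14, 16} — 8 values for 8 variables — and 2 appears only in Nate's list, so Nate = 2.
Liam and Mona between them cover only {8, 10} — a naked pair. Remove those values from Dave, Carol, Jack, Bob.
That leaves Bob = 0. Remove 0 from Dave, Jack.
So 16 goes to Jack.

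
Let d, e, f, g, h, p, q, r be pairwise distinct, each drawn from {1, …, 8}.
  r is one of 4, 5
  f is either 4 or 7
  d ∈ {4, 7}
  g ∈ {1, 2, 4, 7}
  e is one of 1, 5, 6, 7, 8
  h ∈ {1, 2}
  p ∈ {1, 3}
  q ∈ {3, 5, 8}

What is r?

The 8 variables together cover exactly {1, 2, 3, 4, 5, 6, 7, 8} — 8 values for 8 variables — and 6 appears only in e's list, so e = 6.
The 7 still-open variables together cover exactly {1, 2, 3, 4, 5, 7, 8} — 7 values for 7 variables — and 8 appears only in q's list, so q = 8.
The 6 still-open variables together cover exactly {1, 2, 3, 4, 5, 7} — 6 values for 6 variables — and 3 appears only in p's list, so p = 3.
The 5 still-open variables together cover exactly {1, 2, 4, 5, 7} — 5 values for 5 variables — and 5 appears only in r's list, so r = 5.

5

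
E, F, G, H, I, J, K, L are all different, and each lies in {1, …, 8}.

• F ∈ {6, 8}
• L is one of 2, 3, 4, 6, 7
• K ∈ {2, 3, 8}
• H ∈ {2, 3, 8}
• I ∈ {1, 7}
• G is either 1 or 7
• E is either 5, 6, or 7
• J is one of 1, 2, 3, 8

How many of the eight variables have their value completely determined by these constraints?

3

The 8 variables draw from only 8 values {1, 2, 3, 4, 5, 6, 7, 8}, so each is used; only L can be 4, hence L = 4.
Among the 7 still-open variables, 5 fits only E (and all 7 values in {1, 2, 3, 5, 6, 7, 8} must be used), so E = 5.
Among the 6 still-open variables, 6 fits only F (and all 6 values in {1, 2, 3, 6, 7, 8} must be used), so F = 6.
G and I share exactly the 2 values {1, 7}; by pigeonhole those values go to them, so strike 1, 7 from J.
Determined: E=5, F=6, L=4. The other variables each still have more than one consistent value. That makes 3.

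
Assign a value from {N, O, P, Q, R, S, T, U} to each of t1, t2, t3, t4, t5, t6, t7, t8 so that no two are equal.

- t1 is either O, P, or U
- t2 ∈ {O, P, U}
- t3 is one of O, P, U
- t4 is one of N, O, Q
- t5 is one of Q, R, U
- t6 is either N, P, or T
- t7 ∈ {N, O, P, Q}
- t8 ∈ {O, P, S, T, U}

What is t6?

T

The 8 variables draw from only 8 values {N, O, P, Q, R, S, T, U}, so each is used; only t5 can be R, hence t5 = R.
The 7 still-open variables draw from only 7 values {N, O, P, Q, S, T, U}, so each is used; only t8 can be S, hence t8 = S.
The 6 still-open variables draw from only 6 values {N, O, P, Q, T, U}, so each is used; only t6 can be T, hence t6 = T.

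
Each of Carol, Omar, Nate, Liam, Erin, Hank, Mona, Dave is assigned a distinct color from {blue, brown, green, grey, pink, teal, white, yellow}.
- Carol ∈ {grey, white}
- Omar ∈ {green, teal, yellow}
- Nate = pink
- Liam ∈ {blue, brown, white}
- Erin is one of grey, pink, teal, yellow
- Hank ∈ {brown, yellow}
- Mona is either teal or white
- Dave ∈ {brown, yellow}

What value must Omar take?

Nate has just one choice, so Nate = pink. Remove pink from Erin.
The 7 still-open variables together cover exactly {blue, brown, green, grey, teal, white, yellow} — 7 values for 7 variables — and blue appears only in Liam's list, so Liam = blue.
Among the 6 still-open variables, green fits only Omar (and all 6 values in {brown, green, grey, teal, white, yellow} must be used), so Omar = green.

green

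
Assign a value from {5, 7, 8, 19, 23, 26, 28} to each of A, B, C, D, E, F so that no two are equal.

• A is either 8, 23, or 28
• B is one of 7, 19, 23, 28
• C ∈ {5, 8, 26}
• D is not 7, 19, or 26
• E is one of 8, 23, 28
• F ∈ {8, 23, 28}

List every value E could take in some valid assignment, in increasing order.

8, 23, 28

A, E, F between them cover only {8, 23, 28} — a naked triple. Remove those values from B, C, D.
D has just one choice, so D = 5. So C can't be 5.
That leaves C = 26.
No further eliminations apply; E can still be any of 8, 23, 28.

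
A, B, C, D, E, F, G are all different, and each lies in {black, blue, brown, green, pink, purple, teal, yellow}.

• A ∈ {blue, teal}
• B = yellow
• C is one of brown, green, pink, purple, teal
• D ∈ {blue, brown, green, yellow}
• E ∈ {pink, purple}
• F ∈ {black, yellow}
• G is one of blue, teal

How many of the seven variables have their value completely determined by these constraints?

B must be yellow (only option left). Eliminate yellow elsewhere: D, F.
That leaves F = black.
A and G between them cover only {blue, teal} — a naked pair. Remove those values from C, D.
Determined: B=yellow, F=black. The other variables each still have more than one consistent value. That makes 2.

2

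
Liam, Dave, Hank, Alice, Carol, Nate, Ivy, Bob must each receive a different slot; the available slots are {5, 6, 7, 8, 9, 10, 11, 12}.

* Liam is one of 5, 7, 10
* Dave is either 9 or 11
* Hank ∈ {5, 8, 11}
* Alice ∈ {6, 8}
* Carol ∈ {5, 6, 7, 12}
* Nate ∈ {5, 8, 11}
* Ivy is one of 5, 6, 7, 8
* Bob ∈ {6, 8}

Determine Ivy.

The 8 variables together cover exactly {5, 6, 7, 8, 9, 10, 11, 12} — 8 values for 8 variables — and 9 appears only in Dave's list, so Dave = 9.
The 7 still-open variables draw from only 7 values {5, 6, 7, 8, 10, 11, 12}, so each is used; only Liam can be 10, hence Liam = 10.
Among the 6 still-open variables, 12 fits only Carol (and all 6 values in {5, 6, 7, 8, 11, 12} must be used), so Carol = 12.
The 5 still-open variables draw from only 5 values {5, 6, 7, 8, 11}, so each is used; only Ivy can be 7, hence Ivy = 7.

7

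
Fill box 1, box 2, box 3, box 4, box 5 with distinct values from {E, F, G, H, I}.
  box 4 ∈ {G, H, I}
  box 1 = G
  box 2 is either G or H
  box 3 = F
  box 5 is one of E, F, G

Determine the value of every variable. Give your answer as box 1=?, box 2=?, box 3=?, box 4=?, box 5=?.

box 1=G, box 2=H, box 3=F, box 4=I, box 5=E

box 1's domain is down to {G}, so box 1 = G. Strike G from box 2, box 4, box 5.
box 2 must be H (only option left). So box 4 can't be H.
box 3's domain is down to {F}, so box 3 = F. Remove F from box 5.
box 4 must be I (only option left).
box 5 must be E (only option left).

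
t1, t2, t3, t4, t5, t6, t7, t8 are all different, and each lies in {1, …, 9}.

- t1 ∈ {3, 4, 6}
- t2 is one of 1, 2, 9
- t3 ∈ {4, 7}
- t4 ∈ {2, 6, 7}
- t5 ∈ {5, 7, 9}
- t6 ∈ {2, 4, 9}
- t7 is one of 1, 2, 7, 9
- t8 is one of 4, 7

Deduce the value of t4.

The 8 variables together cover exactly {1, 2, 3, 4, 5, 6, 7, 9} — 8 values for 8 variables — and 3 appears only in t1's list, so t1 = 3.
The 7 still-open variables together cover exactly {1, 2, 4, 5, 6, 7, 9} — 7 values for 7 variables — and 5 appears only in t5's list, so t5 = 5.
Among the 6 still-open variables, 6 fits only t4 (and all 6 values in {1, 2, 4, 6, 7, 9} must be used), so t4 = 6.

6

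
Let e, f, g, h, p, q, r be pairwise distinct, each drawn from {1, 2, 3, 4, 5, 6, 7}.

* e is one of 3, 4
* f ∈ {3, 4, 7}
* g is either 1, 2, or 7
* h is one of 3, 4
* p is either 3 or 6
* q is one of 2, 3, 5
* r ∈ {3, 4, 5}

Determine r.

The 7 variables draw from only 7 values {1, 2, 3, 4, 5, 6, 7}, so each is used; only g can be 1, hence g = 1.
Among the 6 still-open variables, 2 fits only q (and all 6 values in {2, 3, 4, 5, 6, 7} must be used), so q = 2.
The 5 still-open variables together cover exactly {3, 4, 5, 6, 7} — 5 values for 5 variables — and 5 appears only in r's list, so r = 5.

5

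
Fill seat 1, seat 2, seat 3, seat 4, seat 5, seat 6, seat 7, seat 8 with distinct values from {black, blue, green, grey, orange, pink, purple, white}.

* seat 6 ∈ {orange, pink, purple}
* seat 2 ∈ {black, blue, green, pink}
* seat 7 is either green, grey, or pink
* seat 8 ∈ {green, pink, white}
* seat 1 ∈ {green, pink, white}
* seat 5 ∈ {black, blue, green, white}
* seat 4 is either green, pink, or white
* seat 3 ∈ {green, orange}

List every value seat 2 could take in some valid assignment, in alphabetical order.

The 8 variables draw from only 8 values {black, blue, green, grey, orange, pink, purple, white}, so each is used; only seat 7 can be grey, hence seat 7 = grey.
The 7 still-open variables together cover exactly {black, blue, green, orange, pink, purple, white} — 7 values for 7 variables — and purple appears only in seat 6's list, so seat 6 = purple.
The 6 still-open variables draw from only 6 values {black, blue, green, orange, pink, white}, so each is used; only seat 3 can be orange, hence seat 3 = orange.
seat 1, seat 4, seat 8 share exactly the 3 values {green, pink, white}; by pigeonhole those values go to them, so strike green, pink, white from seat 2, seat 5.
No further eliminations apply; seat 2 can still be any of black, blue.

black, blue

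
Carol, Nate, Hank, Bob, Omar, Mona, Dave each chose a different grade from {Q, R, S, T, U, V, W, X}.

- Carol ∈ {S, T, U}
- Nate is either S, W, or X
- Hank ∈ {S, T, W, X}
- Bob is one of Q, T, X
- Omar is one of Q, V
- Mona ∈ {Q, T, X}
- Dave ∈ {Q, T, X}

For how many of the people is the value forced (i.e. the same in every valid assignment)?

2

Among the 7 variables, U fits only Carol (and all 7 values in {Q, S, T, U, V, W, X} must be used), so Carol = U.
Among the 6 still-open variables, V fits only Omar (and all 6 values in {Q, S, T, V, W, X} must be used), so Omar = V.
Bob, Mona, Dave between them cover only {Q, T, X} — a naked triple. Remove those values from Nate, Hank.
Determined: Carol=U, Omar=V. The other people each still have more than one consistent value. That makes 2.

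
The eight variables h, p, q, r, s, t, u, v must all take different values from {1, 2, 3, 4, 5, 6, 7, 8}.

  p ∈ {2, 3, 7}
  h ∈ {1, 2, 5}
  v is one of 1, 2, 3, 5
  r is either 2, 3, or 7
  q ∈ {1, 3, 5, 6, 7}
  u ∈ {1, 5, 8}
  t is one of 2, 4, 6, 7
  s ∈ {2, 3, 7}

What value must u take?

8

Among the 8 variables, 4 fits only t (and all 8 values in {1, 2, 3, 4, 5, 6, 7, 8} must be used), so t = 4.
The 7 still-open variables draw from only 7 values {1, 2, 3, 5, 6, 7, 8}, so each is used; only q can be 6, hence q = 6.
The 6 still-open variables draw from only 6 values {1, 2, 3, 5, 7, 8}, so each is used; only u can be 8, hence u = 8.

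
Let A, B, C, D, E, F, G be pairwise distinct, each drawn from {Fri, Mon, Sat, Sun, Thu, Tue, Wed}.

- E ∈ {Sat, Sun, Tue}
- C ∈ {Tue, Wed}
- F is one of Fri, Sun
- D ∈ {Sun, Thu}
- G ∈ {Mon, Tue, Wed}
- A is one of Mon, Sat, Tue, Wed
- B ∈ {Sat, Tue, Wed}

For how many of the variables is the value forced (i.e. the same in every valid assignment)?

3

Among the 7 variables, Fri fits only F (and all 7 values in {Fri, Mon, Sat, Sun, Thu, Tue, Wed} must be used), so F = Fri.
The 6 still-open variables together cover exactly {Mon, Sat, Sun, Thu, Tue, Wed} — 6 values for 6 variables — and Thu appears only in D's list, so D = Thu.
The 5 still-open variables together cover exactly {Mon, Sat, Sun, Tue, Wed} — 5 values for 5 variables — and Sun appears only in E's list, so E = Sun.
Determined: D=Thu, E=Sun, F=Fri. The other variables each still have more than one consistent value. That makes 3.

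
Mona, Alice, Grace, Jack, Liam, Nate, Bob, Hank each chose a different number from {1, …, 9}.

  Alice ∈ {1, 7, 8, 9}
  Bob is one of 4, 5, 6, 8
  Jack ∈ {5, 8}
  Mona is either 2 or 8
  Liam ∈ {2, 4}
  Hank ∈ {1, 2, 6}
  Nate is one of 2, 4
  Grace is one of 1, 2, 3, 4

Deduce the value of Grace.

3

Liam and Nate share exactly the 2 values {2, 4}; by pigeonhole those values go to them, so strike 2, 4 from Mona, Grace, Bob, Hank.
Mona has just one choice, so Mona = 8. Strike 8 from Alice, Jack, Bob.
Jack's domain is down to {5}, so Jack = 5. Remove 5 from Bob.
That leaves Bob = 6. Remove 6 from Hank.
Hank's domain is down to {1}, so Hank = 1. Strike 1 from Alice, Grace.
So Grace = 3.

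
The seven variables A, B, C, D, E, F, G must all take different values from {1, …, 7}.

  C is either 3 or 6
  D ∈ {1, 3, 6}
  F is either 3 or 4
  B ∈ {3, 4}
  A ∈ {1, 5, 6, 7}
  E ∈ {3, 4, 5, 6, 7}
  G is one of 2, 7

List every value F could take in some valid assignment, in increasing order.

3, 4

Among the 7 variables, 2 fits only G (and all 7 values in {1, 2, 3, 4, 5, 6, 7} must be used), so G = 2.
The 2 variables B and F are confined to {3, 4}, which locks those values in; drop them from C, D, E.
That leaves C = 6. Strike 6 from A, D, E.
D's domain is down to {1}, so D = 1. Eliminate 1 elsewhere: A.
No further eliminations apply; F can still be any of 3, 4.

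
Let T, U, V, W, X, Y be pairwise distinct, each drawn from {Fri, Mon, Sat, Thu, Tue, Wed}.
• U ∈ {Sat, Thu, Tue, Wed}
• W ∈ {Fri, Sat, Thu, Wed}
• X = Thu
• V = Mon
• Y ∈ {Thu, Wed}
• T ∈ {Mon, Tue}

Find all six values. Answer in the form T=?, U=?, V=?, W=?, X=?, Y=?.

T=Tue, U=Sat, V=Mon, W=Fri, X=Thu, Y=Wed

V has just one choice, so V = Mon. Remove Mon from T.
That leaves X = Thu. Eliminate Thu elsewhere: U, W, Y.
Y must be Wed (only option left). So U, W can't be Wed.
T must be Tue (only option left). Remove Tue from U.
U must be Sat (only option left). Eliminate Sat elsewhere: W.
W's domain is down to {Fri}, so W = Fri.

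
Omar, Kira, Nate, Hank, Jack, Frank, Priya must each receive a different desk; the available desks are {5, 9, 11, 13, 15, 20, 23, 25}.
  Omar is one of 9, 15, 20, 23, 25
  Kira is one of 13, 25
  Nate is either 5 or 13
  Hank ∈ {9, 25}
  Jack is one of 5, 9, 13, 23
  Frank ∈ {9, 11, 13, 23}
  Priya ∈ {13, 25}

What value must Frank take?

The 2 variables Kira and Priya are confined to {13, 25}, which locks those values in; drop them from Omar, Nate, Hank, Jack, Frank.
Nate's domain is down to {5}, so Nate = 5. So Jack can't be 5.
Hank must be 9 (only option left). Remove 9 from Omar, Jack, Frank.
Jack has just one choice, so Jack = 23. Remove 23 from Omar, Frank.
So Frank = 11.

11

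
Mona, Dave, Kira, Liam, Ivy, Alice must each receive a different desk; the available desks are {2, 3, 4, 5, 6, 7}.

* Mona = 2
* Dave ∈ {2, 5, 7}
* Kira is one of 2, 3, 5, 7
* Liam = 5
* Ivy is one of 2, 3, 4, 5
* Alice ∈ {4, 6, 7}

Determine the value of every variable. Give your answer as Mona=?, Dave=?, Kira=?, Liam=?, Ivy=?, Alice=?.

Mona has just one choice, so Mona = 2. Eliminate 2 elsewhere: Dave, Kira, Ivy.
That leaves Liam = 5. So Dave, Kira, Ivy can't be 5.
That leaves Dave = 7. Strike 7 from Kira, Alice.
Kira must be 3 (only option left). Remove 3 from Ivy.
That leaves Ivy = 4. Remove 4 from Alice.
Alice must be 6 (only option left).

Mona=2, Dave=7, Kira=3, Liam=5, Ivy=4, Alice=6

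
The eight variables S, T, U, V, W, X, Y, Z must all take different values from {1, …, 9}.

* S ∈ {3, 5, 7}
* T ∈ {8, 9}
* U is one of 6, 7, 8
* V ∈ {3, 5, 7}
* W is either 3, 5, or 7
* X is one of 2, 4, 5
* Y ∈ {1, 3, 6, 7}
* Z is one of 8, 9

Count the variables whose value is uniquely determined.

T and Z share exactly the 2 values {8, 9}; by pigeonhole those values go to them, so strike 8, 9 from U.
The 3 variables S, V, W are confined to {3, 5, 7}, which locks those values in; drop them from U, X, Y.
U's domain is down to {6}, so U = 6. Strike 6 from Y.
Y's domain is down to {1}, so Y = 1.
Determined: U=6, Y=1. The other variables each still have more than one consistent value. That makes 2.

2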